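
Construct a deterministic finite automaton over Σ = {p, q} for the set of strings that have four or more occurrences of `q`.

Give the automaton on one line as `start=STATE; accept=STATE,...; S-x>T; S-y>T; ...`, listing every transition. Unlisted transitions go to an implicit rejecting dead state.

start=A; accept=E,F; A-p>A; A-q>B; B-p>B; B-q>C; C-p>C; C-q>D; D-p>D; D-q>E; E-p>E; E-q>F; F-p>F; F-q>F

Only the number of `q`s matters, and only up to 5. Make a chain A → B → C → D → E → F advanced by each `q` (with F absorbing); every other symbol self-loops. The accepting set is {E, F}.
A 6-state machine:
       p  q 
>  A   A  B 
   B   B  C 
   C   C  D 
   D   D  E 
 * E   E  F 
 * F   F  F 
(> = start, * = accepting)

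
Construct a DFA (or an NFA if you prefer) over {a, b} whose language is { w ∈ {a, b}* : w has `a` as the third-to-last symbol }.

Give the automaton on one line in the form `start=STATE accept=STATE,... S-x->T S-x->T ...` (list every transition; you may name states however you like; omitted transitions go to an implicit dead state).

Because acceptance depends on a position counted from the end, the machine has to buffer the most recent 3 symbols. Make each state the string of the last up-to-3 symbols read; on input `x` shift the window left and append `x`. Accept when the buffered window has length 3 and begins with `a`.
          a    b  
>  S0     S1   S2 
   S1     S3   S4 
   S2     S5   S6 
   S3     S7   S8 
   S4     S9  S10 
   S5    S11  S12 
   S6    S13  S14 
 * S7     S7   S8 
 * S8     S9  S10 
 * S9    S11  S12 
 * S10   S13  S14 
   S11    S7   S8 
   S12    S9  S10 
   S13   S11  S12 
   S14   S13  S14 
(> = start, * = accepting)

start=S0 accept=S7,S8,S9,S10 S0-a->S1 S0-b->S2 S1-a->S3 S1-b->S4 S2-a->S5 S2-b->S6 S3-a->S7 S3-b->S8 S4-a->S9 S4-b->S10 S5-a->S11 S5-b->S12 S6-a->S13 S6-b->S14 S7-a->S7 S7-b->S8 S8-a->S9 S8-b->S10 S9-a->S11 S9-b->S12 S10-a->S13 S10-b->S14 S11-a->S7 S11-b->S8 S12-a->S9 S12-b->S10 S13-a->S11 S13-b->S12 S14-a->S13 S14-b->S14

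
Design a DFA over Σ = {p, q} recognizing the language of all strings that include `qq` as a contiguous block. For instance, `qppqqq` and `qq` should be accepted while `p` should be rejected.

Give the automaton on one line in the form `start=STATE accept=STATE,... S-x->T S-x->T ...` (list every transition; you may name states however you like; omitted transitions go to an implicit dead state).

start=s0 accept=s2 s0-p->s0 s0-q->s1 s1-p->s0 s1-q->s2 s2-p->s2 s2-q->s2

States s0..s1 record the length of the longest prefix of `qq` that matches the current input suffix. Reaching s2 means `qq` has been seen, and we stay there forever. Accept from s2.
With 3 states:
        p   q  
>  s0   s0  s1 
   s1   s0  s2 
 * s2   s2  s2 
(> = start, * = accepting)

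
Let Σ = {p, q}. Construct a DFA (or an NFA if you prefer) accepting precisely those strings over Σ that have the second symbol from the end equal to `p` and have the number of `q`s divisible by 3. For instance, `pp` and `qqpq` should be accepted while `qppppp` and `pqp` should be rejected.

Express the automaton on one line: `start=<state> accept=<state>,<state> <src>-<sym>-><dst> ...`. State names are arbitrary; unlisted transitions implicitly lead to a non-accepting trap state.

start=s0 accept=s3,s12 s0-p->s1 s0-q->s2 s1-p->s3 s1-q->s4 s2-p->s5 s2-q->s6 s3-p->s3 s3-q->s4 s4-p->s5 s4-q->s6 s5-p->s7 s5-q->s8 s6-p->s9 s6-q->s10 s7-p->s7 s7-q->s8 s8-p->s9 s8-q->s10 s9-p->s11 s9-q->s12 s10-p->s13 s10-q->s14 s11-p->s11 s11-q->s12 s12-p->s13 s12-q->s14 s13-p->s3 s13-q->s4 s14-p->s5 s14-q->s6

Build one automaton per condition and run them in lockstep. The first has 7 states tracking the last 2 symbols read; the second has 3 states tracking the count of `q`s modulo 3. A product state is a pair (one from each), accepting exactly when both do.
          p    q  
>  s0     s1   s2 
   s1     s3   s4 
   s2     s5   s6 
 * s3     s3   s4 
   s4     s5   s6 
   s5     s7   s8 
   s6     s9  s10 
   s7     s7   s8 
   s8     s9  s10 
   s9    s11  s12 
   s10   s13  s14 
   s11   s11  s12 
 * s12   s13  s14 
   s13    s3   s4 
   s14    s5   s6 
(> = start, * = accepting)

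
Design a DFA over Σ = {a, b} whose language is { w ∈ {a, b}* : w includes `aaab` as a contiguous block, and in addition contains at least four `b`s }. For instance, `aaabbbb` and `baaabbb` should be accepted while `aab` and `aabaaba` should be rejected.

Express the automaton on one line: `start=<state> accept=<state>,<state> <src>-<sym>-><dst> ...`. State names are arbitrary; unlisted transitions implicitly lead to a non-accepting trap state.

start=S0 accept=S16 S0-a->S1 S0-b->S2 S1-a->S3 S1-b->S2 S2-a->S4 S2-b->S5 S3-a->S6 S3-b->S2 S4-a->S7 S4-b->S5 S5-a->S8 S5-b->S9 S6-a->S6 S6-b->S10 S7-a->S10 S7-b->S5 S8-a->S11 S8-b->S9 S9-a->S12 S9-b->S9 S10-a->S10 S10-b->S13 S11-a->S13 S11-b->S9 S12-a->S14 S12-b->S9 S13-a->S13 S13-b->S15 S14-a->S15 S14-b->S9 S15-a->S15 S15-b->S16 S16-a->S16 S16-b->S16

Run two small machines in parallel and take their product. The first has 5 states tracking whether and how much of `aaab` has been seen; the second has 6 states tracking the count of `b`s, saturating at 5. A product state is a pair (one from each), accepting exactly when both do. Minimizing collapses redundant product states.
With 17 states:
          a    b  
>  S0     S1   S2 
   S1     S3   S2 
   S2     S4   S5 
   S3     S6   S2 
   S4     S7   S5 
   S5     S8   S9 
   S6     S6  S10 
   S7    S10   S5 
   S8    S11   S9 
   S9    S12   S9 
   S10   S10  S13 
   S11   S13   S9 
   S12   S14   S9 
   S13   S13  S15 
   S14   S15   S9 
   S15   S15  S16 
 * S16   S16  S16 
(> = start, * = accepting)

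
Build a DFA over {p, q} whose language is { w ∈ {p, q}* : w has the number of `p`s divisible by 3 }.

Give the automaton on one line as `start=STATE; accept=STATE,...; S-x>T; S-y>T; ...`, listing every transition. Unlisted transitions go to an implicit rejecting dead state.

start=S0; accept=S0; S0-p>S1; S0-q>S0; S1-p>S2; S1-q>S1; S2-p>S0; S2-q>S2

The only thing that matters is how many `p`s have appeared, reduced mod 3. Use one state per residue: S0 for 0, …, S2 for 2. Reading `p` moves to the next residue; anything else stays put. S0 is accepting.
3 states suffice.
        p   q  
>* S0   S1  S0 
   S1   S2  S1 
   S2   S0  S2 
(> = start, * = accepting)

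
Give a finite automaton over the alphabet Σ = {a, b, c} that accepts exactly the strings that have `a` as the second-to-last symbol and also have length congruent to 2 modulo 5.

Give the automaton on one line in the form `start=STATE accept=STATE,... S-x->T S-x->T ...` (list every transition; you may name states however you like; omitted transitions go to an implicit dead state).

start=q0 accept=q3 q0-a->q1 q0-b->q2 q0-c->q2 q1-a->q3 q1-b->q3 q1-c->q3 q2-a->q4 q2-b->q4 q2-c->q4 q3-a->q5 q3-b->q5 q3-c->q5 q4-a->q5 q4-b->q5 q4-c->q5 q5-a->q6 q5-b->q6 q5-c->q6 q6-a->q0 q6-b->q0 q6-c->q0

Run two small machines in parallel and take their product. One (13 states) tracks the last 2 symbols read; the other (5 states) tracks the input length modulo 5. Each combined state is a pair, one component from each; accept when both components accept. Equivalent product states are then merged.
A 7-state machine:
        a   b   c  
>  q0   q1  q2  q2 
   q1   q3  q3  q3 
   q2   q4  q4  q4 
 * q3   q5  q5  q5 
   q4   q5  q5  q5 
   q5   q6  q6  q6 
   q6   q0  q0  q0 
(> = start, * = accepting)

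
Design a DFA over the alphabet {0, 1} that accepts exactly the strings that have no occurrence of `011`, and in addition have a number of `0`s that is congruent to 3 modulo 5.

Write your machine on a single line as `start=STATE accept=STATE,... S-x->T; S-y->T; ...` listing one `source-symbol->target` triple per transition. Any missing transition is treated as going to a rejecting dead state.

start=s0; accept=s4,s8; s0-0->s1; s0-1->s0; s1-0->s2; s1-1->s3; s2-0->s4; s2-1->s5; s3-0->s2; s3-1->s6; s4-0->s7; s4-1->s8; s5-0->s4; s5-1->s9; s6-0->s9; s6-1->s6; s7-0->s10; s7-1->s11; s8-0->s7; s8-1->s12; s9-0->s12; s9-1->s9; s10-0->s1; s10-1->s13; s11-0->s10; s11-1->s14; s12-0->s14; s12-1->s12; s13-0->s1; s13-1->s15; s14-0->s15; s14-1->s14; s15-0->s6; s15-1->s15

Handle the two conditions separately and then intersect. One (4 states) tracks partial matches of the forbidden pattern `011`; the other (5 states) tracks the count of `0`s modulo 5. Each combined state is a pair, one component from each; accept when both components accept.
A 16-state machine:
          0    1  
>  s0     s1   s0 
   s1     s2   s3 
   s2     s4   s5 
   s3     s2   s6 
 * s4     s7   s8 
   s5     s4   s9 
   s6     s9   s6 
   s7    s10  s11 
 * s8     s7  s12 
   s9    s12   s9 
   s10    s1  s13 
   s11   s10  s14 
   s12   s14  s12 
   s13    s1  s15 
   s14   s15  s14 
   s15    s6  s15 
(> = start, * = accepting)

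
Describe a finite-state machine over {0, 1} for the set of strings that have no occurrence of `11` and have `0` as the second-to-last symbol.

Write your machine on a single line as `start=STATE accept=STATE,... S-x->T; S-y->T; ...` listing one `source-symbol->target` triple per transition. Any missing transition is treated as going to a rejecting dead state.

Handle the two conditions separately and then intersect. The first has 3 states tracking partial matches of the forbidden pattern `11`; the second has 7 states tracking the last 2 symbols read. A product state is a pair (one from each), accepting exactly when both do.
10 states suffice.
        0   1  
>  q0   q1  q2 
   q1   q3  q4 
   q2   q5  q6 
 * q3   q3  q4 
 * q4   q5  q6 
   q5   q3  q4 
   q6   q7  q6 
   q7   q8  q9 
   q8   q8  q9 
   q9   q7  q6 
(> = start, * = accepting)

start=q0; accept=q3,q4; q0-0->q1; q0-1->q2; q1-0->q3; q1-1->q4; q2-0->q5; q2-1->q6; q3-0->q3; q3-1->q4; q4-0->q5; q4-1->q6; q5-0->q3; q5-1->q4; q6-0->q7; q6-1->q6; q7-0->q8; q7-1->q9; q8-0->q8; q8-1->q9; q9-0->q7; q9-1->q6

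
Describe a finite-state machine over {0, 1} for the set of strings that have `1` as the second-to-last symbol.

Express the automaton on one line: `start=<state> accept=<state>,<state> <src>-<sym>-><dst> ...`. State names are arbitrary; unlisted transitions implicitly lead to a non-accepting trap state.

start=A accept=F,G A-0->B A-1->C B-0->D B-1->E C-0->F C-1->G D-0->D D-1->E E-0->F E-1->G F-0->D F-1->E G-0->F G-1->G

A DFA must remember the last 2 symbols (since which symbol is second-to-last isn't known until the input ends). Use one state per possible window of the last ≤2 symbols; accept from those whose window starts with `1`.
With 7 states:
       0  1 
>  A   B  C 
   B   D  E 
   C   F  G 
   D   D  E 
   E   F  G 
 * F   D  E 
 * G   F  G 
(> = start, * = accepting)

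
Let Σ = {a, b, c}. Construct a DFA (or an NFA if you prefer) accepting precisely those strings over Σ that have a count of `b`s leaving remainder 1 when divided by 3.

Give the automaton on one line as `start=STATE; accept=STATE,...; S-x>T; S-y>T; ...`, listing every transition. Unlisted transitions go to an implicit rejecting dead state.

start=q0; accept=q1; q0-a>q0; q0-b>q1; q0-c>q0; q1-a>q1; q1-b>q2; q1-c>q1; q2-a>q2; q2-b>q0; q2-c>q2

Keep the running count of `b`s modulo 3: each `b` advances along the cycle q0 → q1 → q2 → q0 while other symbols loop. Accept at q1.
3 states suffice.
        a   b   c  
>  q0   q0  q1  q0 
 * q1   q1  q2  q1 
   q2   q2  q0  q2 
(> = start, * = accepting)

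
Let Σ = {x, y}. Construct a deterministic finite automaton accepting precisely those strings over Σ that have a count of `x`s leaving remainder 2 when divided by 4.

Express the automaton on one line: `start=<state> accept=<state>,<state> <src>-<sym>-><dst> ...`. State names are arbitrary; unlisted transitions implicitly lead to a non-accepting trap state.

The only thing that matters is how many `x`s have appeared, reduced mod 4. Use one state per residue: S0 for 0, …, S3 for 3. Reading `x` moves to the next residue; anything else stays put. S2 is accepting.
A 4-state machine:
        x   y  
>  S0   S1  S0 
   S1   S2  S1 
 * S2   S3  S2 
   S3   S0  S3 
(> = start, * = accepting)

start=S0 accept=S2 S0-x->S1 S0-y->S0 S1-x->S2 S1-y->S1 S2-x->S3 S2-y->S2 S3-x->S0 S3-y->S3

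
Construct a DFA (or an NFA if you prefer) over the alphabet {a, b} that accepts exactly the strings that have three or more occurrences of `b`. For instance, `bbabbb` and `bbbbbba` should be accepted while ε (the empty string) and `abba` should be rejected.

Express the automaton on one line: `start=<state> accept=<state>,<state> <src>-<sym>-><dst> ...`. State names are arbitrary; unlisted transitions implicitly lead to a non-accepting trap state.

start=q0 accept=q3,q4 q0-a->q0 q0-b->q1 q1-a->q1 q1-b->q2 q2-a->q2 q2-b->q3 q3-a->q3 q3-b->q4 q4-a->q4 q4-b->q4

Only the number of `b`s matters, and only up to 4. Make a chain q0 → q1 → q2 → q3 → q4 advanced by each `b` (with q4 absorbing); every other symbol self-loops. The accepting set is {q3, q4}.
With 5 states:
        a   b  
>  q0   q0  q1 
   q1   q1  q2 
   q2   q2  q3 
 * q3   q3  q4 
 * q4   q4  q4 
(> = start, * = accepting)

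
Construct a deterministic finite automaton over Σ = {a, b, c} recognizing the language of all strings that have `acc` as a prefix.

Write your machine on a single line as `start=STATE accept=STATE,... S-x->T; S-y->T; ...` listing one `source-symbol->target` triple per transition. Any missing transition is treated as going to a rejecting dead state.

start=q0; accept=q3; q0-a->q1; q0-b->q4; q0-c->q4; q1-a->q4; q1-b->q4; q1-c->q2; q2-a->q4; q2-b->q4; q2-c->q3; q3-a->q3; q3-b->q3; q3-c->q3; q4-a->q4; q4-b->q4; q4-c->q4

Walk along `acc` while the input agrees: from q0 take `a` to q1, and so on. Any deviation drops to the rejecting sink q4. Once q3 is reached the prefix is confirmed and every continuation is accepted.
        a   b   c  
>  q0   q1  q4  q4 
   q1   q4  q4  q2 
   q2   q4  q4  q3 
 * q3   q3  q3  q3 
   q4   q4  q4  q4 
(> = start, * = accepting)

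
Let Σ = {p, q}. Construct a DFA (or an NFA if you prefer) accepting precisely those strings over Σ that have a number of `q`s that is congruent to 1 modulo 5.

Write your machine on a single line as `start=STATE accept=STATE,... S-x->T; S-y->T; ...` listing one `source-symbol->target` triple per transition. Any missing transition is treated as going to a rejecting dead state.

Keep the running count of `q`s modulo 5: each `q` advances along the cycle S0 → S1 → S2 → S3 → S4 → S0 while other symbols loop. Accept at S1.
        p   q  
>  S0   S0  S1 
 * S1   S1  S2 
   S2   S2  S3 
   S3   S3  S4 
   S4   S4  S0 
(> = start, * = accepting)

start=S0; accept=S1; S0-p->S0; S0-q->S1; S1-p->S1; S1-q->S2; S2-p->S2; S2-q->S3; S3-p->S3; S3-q->S4; S4-p->S4; S4-q->S0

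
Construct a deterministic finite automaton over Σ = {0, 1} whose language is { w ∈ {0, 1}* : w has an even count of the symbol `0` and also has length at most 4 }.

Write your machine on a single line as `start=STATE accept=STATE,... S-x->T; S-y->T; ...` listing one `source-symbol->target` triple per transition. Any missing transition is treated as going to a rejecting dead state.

Handle the two conditions separately and then intersect. One (2 states) tracks the count of `0`s modulo 2; the other (6 states) tracks the input length, saturating at 5. Each combined state is a pair, one component from each; accept when both components accept. After merging equivalent states the machine shrinks.
        0   1  
>* q0   q1  q2 
   q1   q3  q4 
 * q2   q4  q3 
 * q3   q5  q6 
   q4   q6  q5 
   q5   q7  q8 
 * q6   q8  q7 
 * q7   q8  q8 
   q8   q8  q8 
(> = start, * = accepting)

start=q0; accept=q0,q2,q3,q6,q7; q0-0->q1; q0-1->q2; q1-0->q3; q1-1->q4; q2-0->q4; q2-1->q3; q3-0->q5; q3-1->q6; q4-0->q6; q4-1->q5; q5-0->q7; q5-1->q8; q6-0->q8; q6-1->q7; q7-0->q8; q7-1->q8; q8-0->q8; q8-1->q8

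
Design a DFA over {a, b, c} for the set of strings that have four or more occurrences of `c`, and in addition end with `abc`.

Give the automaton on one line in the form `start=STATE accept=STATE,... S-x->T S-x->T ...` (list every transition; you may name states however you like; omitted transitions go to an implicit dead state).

Handle the two conditions separately and then intersect. One (6 states) tracks the count of `c`s, saturating at 5; the other (4 states) tracks how much of the suffix `abc` has currently been matched. Each combined state is a pair, one component from each; accept when both components accept.
A 23-state machine:
          a    b    c  
>  q0     q1   q0   q2 
   q1     q1   q3   q2 
   q2     q4   q2   q5 
   q3     q1   q0   q6 
   q4     q4   q7   q5 
   q5     q8   q5   q9 
   q6     q4   q2   q5 
   q7     q4   q2  q10 
   q8     q8  q11   q9 
   q9    q12   q9  q13 
   q10    q8   q5   q9 
   q11    q8   q5  q14 
   q12   q12  q15  q13 
   q13   q16  q13  q17 
   q14   q12   q9  q13 
   q15   q12   q9  q18 
   q16   q16  q19  q17 
   q17   q20  q17  q17 
 * q18   q16  q13  q17 
   q19   q16  q13  q21 
   q20   q20  q22  q17 
 * q21   q20  q17  q17 
   q22   q20  q17  q21 
(> = start, * = accepting)

start=q0 accept=q18,q21 q0-a->q1 q0-b->q0 q0-c->q2 q1-a->q1 q1-b->q3 q1-c->q2 q2-a->q4 q2-b->q2 q2-c->q5 q3-a->q1 q3-b->q0 q3-c->q6 q4-a->q4 q4-b->q7 q4-c->q5 q5-a->q8 q5-b->q5 q5-c->q9 q6-a->q4 q6-b->q2 q6-c->q5 q7-a->q4 q7-b->q2 q7-c->q10 q8-a->q8 q8-b->q11 q8-c->q9 q9-a->q12 q9-b->q9 q9-c->q13 q10-a->q8 q10-b->q5 q10-c->q9 q11-a->q8 q11-b->q5 q11-c->q14 q12-a->q12 q12-b->q15 q12-c->q13 q13-a->q16 q13-b->q13 q13-c->q17 q14-a->q12 q14-b->q9 q14-c->q13 q15-a->q12 q15-b->q9 q15-c->q18 q16-a->q16 q16-b->q19 q16-c->q17 q17-a->q20 q17-b->q17 q17-c->q17 q18-a->q16 q18-b->q13 q18-c->q17 q19-a->q16 q19-b->q13 q19-c->q21 q20-a->q20 q20-b->q22 q20-c->q17 q21-a->q20 q21-b->q17 q21-c->q17 q22-a->q20 q22-b->q17 q22-c->q21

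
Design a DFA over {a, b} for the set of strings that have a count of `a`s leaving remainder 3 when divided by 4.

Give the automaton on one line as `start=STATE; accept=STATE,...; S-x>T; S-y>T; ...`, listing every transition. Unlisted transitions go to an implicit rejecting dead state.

Keep the running count of `a`s modulo 4: each `a` advances along the cycle S0 → S1 → S2 → S3 → S0 while other symbols loop. Accept at S3.
        a   b  
>  S0   S1  S0 
   S1   S2  S1 
   S2   S3  S2 
 * S3   S0  S3 
(> = start, * = accepting)

start=S0; accept=S3; S0-a>S1; S0-b>S0; S1-a>S2; S1-b>S1; S2-a>S3; S2-b>S2; S3-a>S0; S3-b>S3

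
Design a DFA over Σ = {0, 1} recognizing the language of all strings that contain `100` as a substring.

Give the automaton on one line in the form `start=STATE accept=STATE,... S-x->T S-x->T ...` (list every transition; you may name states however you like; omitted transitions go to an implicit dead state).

Track how much of `100` has been matched so far: state q0 is no progress, q3 is the absorbing accept state reached once `100` has occurred. Intermediate states record partial matches; on a mismatch, fall back to the longest reusable overlap.
        0   1  
>  q0   q0  q1 
   q1   q2  q1 
   q2   q3  q1 
 * q3   q3  q3 
(> = start, * = accepting)

start=q0 accept=q3 q0-0->q0 q0-1->q1 q1-0->q2 q1-1->q1 q2-0->q3 q2-1->q1 q3-0->q3 q3-1->q3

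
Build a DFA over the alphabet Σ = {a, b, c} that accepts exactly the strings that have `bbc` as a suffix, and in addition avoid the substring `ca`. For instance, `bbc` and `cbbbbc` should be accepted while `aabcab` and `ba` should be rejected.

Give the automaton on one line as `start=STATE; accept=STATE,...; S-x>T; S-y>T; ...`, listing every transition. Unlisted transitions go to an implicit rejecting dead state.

start=q0; accept=q5; q0-a>q0; q0-b>q1; q0-c>q2; q1-a>q0; q1-b>q3; q1-c>q2; q2-a>q4; q2-b>q1; q2-c>q2; q3-a>q0; q3-b>q3; q3-c>q5; q4-a>q4; q4-b>q6; q4-c>q4; q5-a>q4; q5-b>q1; q5-c>q2; q6-a>q4; q6-b>q7; q6-c>q4; q7-a>q4; q7-b>q7; q7-c>q8; q8-a>q4; q8-b>q6; q8-c>q4

Handle the two conditions separately and then intersect. One (4 states) tracks how much of the suffix `bbc` has currently been matched; the other (3 states) tracks partial matches of the forbidden pattern `ca`. Each combined state is a pair, one component from each; accept when both components accept.
9 states suffice.
        a   b   c  
>  q0   q0  q1  q2 
   q1   q0  q3  q2 
   q2   q4  q1  q2 
   q3   q0  q3  q5 
   q4   q4  q6  q4 
 * q5   q4  q1  q2 
   q6   q4  q7  q4 
   q7   q4  q7  q8 
   q8   q4  q6  q4 
(> = start, * = accepting)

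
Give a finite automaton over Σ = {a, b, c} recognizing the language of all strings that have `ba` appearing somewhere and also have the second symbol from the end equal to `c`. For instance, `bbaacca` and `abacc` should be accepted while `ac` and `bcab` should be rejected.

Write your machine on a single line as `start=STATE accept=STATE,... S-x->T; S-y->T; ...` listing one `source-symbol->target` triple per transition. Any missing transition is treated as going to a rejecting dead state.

start=q0; accept=q18,q19,q20; q0-a->q1; q0-b->q2; q0-c->q3; q1-a->q4; q1-b->q5; q1-c->q6; q2-a->q7; q2-b->q8; q2-c->q9; q3-a->q10; q3-b->q11; q3-c->q12; q4-a->q4; q4-b->q5; q4-c->q6; q5-a->q7; q5-b->q8; q5-c->q9; q6-a->q10; q6-b->q11; q6-c->q12; q7-a->q13; q7-b->q14; q7-c->q15; q8-a->q7; q8-b->q8; q8-c->q9; q9-a->q10; q9-b->q11; q9-c->q12; q10-a->q4; q10-b->q5; q10-c->q6; q11-a->q7; q11-b->q8; q11-c->q9; q12-a->q10; q12-b->q11; q12-c->q12; q13-a->q13; q13-b->q14; q13-c->q15; q14-a->q7; q14-b->q16; q14-c->q17; q15-a->q18; q15-b->q19; q15-c->q20; q16-a->q7; q16-b->q16; q16-c->q17; q17-a->q18; q17-b->q19; q17-c->q20; q18-a->q13; q18-b->q14; q18-c->q15; q19-a->q7; q19-b->q16; q19-c->q17; q20-a->q18; q20-b->q19; q20-c->q20

Handle the two conditions separately and then intersect. One (3 states) tracks whether and how much of `ba` has been seen; the other (13 states) tracks the last 2 symbols read. Each combined state is a pair, one component from each; accept when both components accept.
With 21 states:
          a    b    c  
>  q0     q1   q2   q3 
   q1     q4   q5   q6 
   q2     q7   q8   q9 
   q3    q10  q11  q12 
   q4     q4   q5   q6 
   q5     q7   q8   q9 
   q6    q10  q11  q12 
   q7    q13  q14  q15 
   q8     q7   q8   q9 
   q9    q10  q11  q12 
   q10    q4   q5   q6 
   q11    q7   q8   q9 
   q12   q10  q11  q12 
   q13   q13  q14  q15 
   q14    q7  q16  q17 
   q15   q18  q19  q20 
   q16    q7  q16  q17 
   q17   q18  q19  q20 
 * q18   q13  q14  q15 
 * q19    q7  q16  q17 
 * q20   q18  q19  q20 
(> = start, * = accepting)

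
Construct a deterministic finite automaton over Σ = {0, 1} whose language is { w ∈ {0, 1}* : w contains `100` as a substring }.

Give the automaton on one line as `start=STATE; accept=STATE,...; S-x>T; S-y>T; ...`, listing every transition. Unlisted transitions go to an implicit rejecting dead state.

States s0..s2 record the length of the longest prefix of `100` that matches the current input suffix. Reaching s3 means `100` has been seen, and we stay there forever. Accept from s3.
With 4 states:
        0   1  
>  s0   s0  s1 
   s1   s2  s1 
   s2   s3  s1 
 * s3   s3  s3 
(> = start, * = accepting)

start=s0; accept=s3; s0-0>s0; s0-1>s1; s1-0>s2; s1-1>s1; s2-0>s3; s2-1>s1; s3-0>s3; s3-1>s3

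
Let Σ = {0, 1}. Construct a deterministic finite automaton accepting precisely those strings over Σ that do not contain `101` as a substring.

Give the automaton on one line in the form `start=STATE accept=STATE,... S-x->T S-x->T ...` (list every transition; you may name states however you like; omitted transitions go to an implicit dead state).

start=q0 accept=q0,q1,q2 q0-0->q0 q0-1->q1 q1-0->q2 q1-1->q1 q2-0->q0 q2-1->q3 q3-0->q3 q3-1->q3

Track partial matches of the forbidden pattern `101`. State q3 is a dead state reached once `101` has occurred; every other state accepts. q0 means no part of `101` is currently matched.
With 4 states:
        0   1  
>* q0   q0  q1 
 * q1   q2  q1 
 * q2   q0  q3 
   q3   q3  q3 
(> = start, * = accepting)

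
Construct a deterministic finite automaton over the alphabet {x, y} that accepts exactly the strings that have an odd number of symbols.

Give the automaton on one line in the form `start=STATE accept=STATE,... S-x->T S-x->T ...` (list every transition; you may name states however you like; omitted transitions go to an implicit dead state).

Only the length mod 2 matters, so use a 2-cycle: from any state, every input symbol moves to the next state, wrapping S1 back to S0. Mark S1 accepting.
2 states suffice.
        x   y  
>  S0   S1  S1 
 * S1   S0  S0 
(> = start, * = accepting)

start=S0 accept=S1 S0-x->S1 S0-y->S1 S1-x->S0 S1-y->S0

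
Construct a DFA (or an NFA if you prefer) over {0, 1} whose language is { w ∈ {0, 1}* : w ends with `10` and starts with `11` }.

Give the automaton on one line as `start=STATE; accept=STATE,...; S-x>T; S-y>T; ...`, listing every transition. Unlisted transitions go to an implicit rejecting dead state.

Handle the two conditions separately and then intersect. The first has 3 states tracking how much of the suffix `10` has currently been matched; the second has 4 states tracking whether the input so far still matches the prefix `11`. A product state is a pair (one from each), accepting exactly when both do.
An 8-state machine:
        0   1  
>  q0   q1  q2 
   q1   q1  q3 
   q2   q4  q5 
   q3   q4  q3 
   q4   q1  q3 
   q5   q6  q5 
 * q6   q7  q5 
   q7   q7  q5 
(> = start, * = accepting)

start=q0; accept=q6; q0-0>q1; q0-1>q2; q1-0>q1; q1-1>q3; q2-0>q4; q2-1>q5; q3-0>q4; q3-1>q3; q4-0>q1; q4-1>q3; q5-0>q6; q5-1>q5; q6-0>q7; q6-1>q5; q7-0>q7; q7-1>q5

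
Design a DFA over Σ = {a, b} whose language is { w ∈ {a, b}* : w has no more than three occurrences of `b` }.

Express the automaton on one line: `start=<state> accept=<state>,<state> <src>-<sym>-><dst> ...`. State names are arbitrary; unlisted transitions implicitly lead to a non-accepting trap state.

Only the number of `b`s matters, and only up to 4. Make a chain S0 → S1 → S2 → S3 → S4 advanced by each `b` (with S4 absorbing); every other symbol self-loops. The accepting set is {S0, S1, S2, S3}.
5 states suffice.
        a   b  
>* S0   S0  S1 
 * S1   S1  S2 
 * S2   S2  S3 
 * S3   S3  S4 
   S4   S4  S4 
(> = start, * = accepting)

start=S0 accept=S0,S1,S2,S3 S0-a->S0 S0-b->S1 S1-a->S1 S1-b->S2 S2-a->S2 S2-b->S3 S3-a->S3 S3-b->S4 S4-a->S4 S4-b->S4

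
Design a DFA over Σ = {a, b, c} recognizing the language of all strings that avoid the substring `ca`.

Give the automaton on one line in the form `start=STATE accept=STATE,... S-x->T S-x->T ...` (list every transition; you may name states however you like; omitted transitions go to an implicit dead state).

start=s0 accept=s0,s1 s0-a->s0 s0-b->s0 s0-c->s1 s1-a->s2 s1-b->s0 s1-c->s1 s2-a->s2 s2-b->s2 s2-c->s2

This is the complement of 'contains `ca`'. Use the same substring-matching states — s0 through s2 holding how much of `ca` has just been matched — but flip the accepting set: everything except the trap s2 accepts.
With 3 states:
        a   b   c  
>* s0   s0  s0  s1 
 * s1   s2  s0  s1 
   s2   s2  s2  s2 
(> = start, * = accepting)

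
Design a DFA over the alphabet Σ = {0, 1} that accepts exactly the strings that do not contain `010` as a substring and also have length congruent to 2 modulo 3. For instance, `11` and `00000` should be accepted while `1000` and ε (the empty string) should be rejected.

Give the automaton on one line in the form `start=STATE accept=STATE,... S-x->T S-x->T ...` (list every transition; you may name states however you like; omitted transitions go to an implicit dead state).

start=s0 accept=s3,s4,s5 s0-0->s1 s0-1->s2 s1-0->s3 s1-1->s4 s2-0->s3 s2-1->s5 s3-0->s6 s3-1->s7 s4-0->s8 s4-1->s0 s5-0->s6 s5-1->s0 s6-0->s1 s6-1->s9 s7-0->s10 s7-1->s2 s8-0->s10 s8-1->s10 s9-0->s11 s9-1->s5 s10-0->s11 s10-1->s11 s11-0->s8 s11-1->s8

Build one automaton per condition and run them in lockstep. One (4 states) tracks partial matches of the forbidden pattern `010`; the other (3 states) tracks the input length modulo 3. Each combined state is a pair, one component from each; accept when both components accept.
12 states suffice.
          0    1  
>  s0     s1   s2 
   s1     s3   s4 
   s2     s3   s5 
 * s3     s6   s7 
 * s4     s8   s0 
 * s5     s6   s0 
   s6     s1   s9 
   s7    s10   s2 
   s8    s10  s10 
   s9    s11   s5 
   s10   s11  s11 
   s11    s8   s8 
(> = start, * = accepting)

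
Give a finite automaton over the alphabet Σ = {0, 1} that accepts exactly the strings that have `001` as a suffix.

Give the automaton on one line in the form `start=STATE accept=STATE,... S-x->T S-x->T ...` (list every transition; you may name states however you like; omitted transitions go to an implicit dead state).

Remember how much of `001` the current input suffix matches. State q0 means no match yet; q1 means the last symbol is `0`; q2 means the last 2 symbols are `00`; q3 means the last 3 symbols are `001`. Only q3 accepts. On a mismatch, fall back to the longest proper suffix that is still a prefix of `001`.
4 states suffice.
        0   1  
>  q0   q1  q0 
   q1   q2  q0 
   q2   q2  q3 
 * q3   q1  q0 
(> = start, * = accepting)

start=q0 accept=q3 q0-0->q1 q0-1->q0 q1-0->q2 q1-1->q0 q2-0->q2 q2-1->q3 q3-0->q1 q3-1->q0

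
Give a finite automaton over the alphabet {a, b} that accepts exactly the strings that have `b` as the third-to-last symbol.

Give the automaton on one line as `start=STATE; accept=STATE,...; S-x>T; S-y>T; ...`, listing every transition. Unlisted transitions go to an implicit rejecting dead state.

start=S0; accept=S11,S12,S13,S14; S0-a>S1; S0-b>S2; S1-a>S3; S1-b>S4; S2-a>S5; S2-b>S6; S3-a>S7; S3-b>S8; S4-a>S9; S4-b>S10; S5-a>S11; S5-b>S12; S6-a>S13; S6-b>S14; S7-a>S7; S7-b>S8; S8-a>S9; S8-b>S10; S9-a>S11; S9-b>S12; S10-a>S13; S10-b>S14; S11-a>S7; S11-b>S8; S12-a>S9; S12-b>S10; S13-a>S11; S13-b>S12; S14-a>S13; S14-b>S14

Because acceptance depends on a position counted from the end, the machine has to buffer the most recent 3 symbols. Make each state the string of the last up-to-3 symbols read; on input `x` shift the window left and append `x`. Accept when the buffered window has length 3 and begins with `b`.
15 states suffice.
          a    b  
>  S0     S1   S2 
   S1     S3   S4 
   S2     S5   S6 
   S3     S7   S8 
   S4     S9  S10 
   S5    S11  S12 
   S6    S13  S14 
   S7     S7   S8 
   S8     S9  S10 
   S9    S11  S12 
   S10   S13  S14 
 * S11    S7   S8 
 * S12    S9  S10 
 * S13   S11  S12 
 * S14   S13  S14 
(> = start, * = accepting)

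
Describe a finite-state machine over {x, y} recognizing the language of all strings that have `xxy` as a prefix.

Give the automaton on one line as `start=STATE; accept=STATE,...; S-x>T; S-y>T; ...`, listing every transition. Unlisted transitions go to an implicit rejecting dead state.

Walk along `xxy` while the input agrees: from S0 take `x` to S1, and so on. Any deviation drops to the rejecting sink S4. Once S3 is reached the prefix is confirmed and every continuation is accepted.
A 5-state machine:
        x   y  
>  S0   S1  S4 
   S1   S2  S4 
   S2   S4  S3 
 * S3   S3  S3 
   S4   S4  S4 
(> = start, * = accepting)

start=S0; accept=S3; S0-x>S1; S0-y>S4; S1-x>S2; S1-y>S4; S2-x>S4; S2-y>S3; S3-x>S3; S3-y>S3; S4-x>S4; S4-y>S4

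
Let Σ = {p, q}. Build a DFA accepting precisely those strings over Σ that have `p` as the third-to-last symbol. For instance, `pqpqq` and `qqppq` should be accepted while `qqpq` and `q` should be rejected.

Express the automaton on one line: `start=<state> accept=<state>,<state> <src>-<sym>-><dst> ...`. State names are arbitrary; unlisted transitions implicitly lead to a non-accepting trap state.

A DFA must remember the last 3 symbols (since which symbol is third-to-last isn't known until the input ends). Use one state per possible window of the last ≤3 symbols; accept from those whose window starts with `p`.
15 states suffice.
          p    q  
>  s0     s1   s2 
   s1     s3   s4 
   s2     s5   s6 
   s3     s7   s8 
   s4     s9  s10 
   s5    s11  s12 
   s6    s13  s14 
 * s7     s7   s8 
 * s8     s9  s10 
 * s9    s11  s12 
 * s10   s13  s14 
   s11    s7   s8 
   s12    s9  s10 
   s13   s11  s12 
   s14   s13  s14 
(> = start, * = accepting)

start=s0 accept=s7,s8,s9,s10 s0-p->s1 s0-q->s2 s1-p->s3 s1-q->s4 s2-p->s5 s2-q->s6 s3-p->s7 s3-q->s8 s4-p->s9 s4-q->s10 s5-p->s11 s5-q->s12 s6-p->s13 s6-q->s14 s7-p->s7 s7-q->s8 s8-p->s9 s8-q->s10 s9-p->s11 s9-q->s12 s10-p->s13 s10-q->s14 s11-p->s7 s11-q->s8 s12-p->s9 s12-q->s10 s13-p->s11 s13-q->s12 s14-p->s13 s14-q->s14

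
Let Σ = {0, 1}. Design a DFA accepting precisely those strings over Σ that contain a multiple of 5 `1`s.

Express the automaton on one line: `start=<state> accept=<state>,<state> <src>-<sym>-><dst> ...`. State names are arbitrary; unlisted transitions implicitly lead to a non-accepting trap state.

Keep the running count of `1`s modulo 5: each `1` advances along the cycle q0 → q1 → q2 → q3 → q4 → q0 while other symbols loop. Accept at q0.
A 5-state machine:
        0   1  
>* q0   q0  q1 
   q1   q1  q2 
   q2   q2  q3 
   q3   q3  q4 
   q4   q4  q0 
(> = start, * = accepting)

start=q0 accept=q0 q0-0->q0 q0-1->q1 q1-0->q1 q1-1->q2 q2-0->q2 q2-1->q3 q3-0->q3 q3-1->q4 q4-0->q4 q4-1->q0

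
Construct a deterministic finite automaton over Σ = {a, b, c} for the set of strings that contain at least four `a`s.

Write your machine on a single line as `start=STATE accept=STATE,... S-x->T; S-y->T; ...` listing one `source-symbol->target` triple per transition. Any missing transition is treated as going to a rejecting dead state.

start=s0; accept=s4,s5; s0-a->s1; s0-b->s0; s0-c->s0; s1-a->s2; s1-b->s1; s1-c->s1; s2-a->s3; s2-b->s2; s2-c->s2; s3-a->s4; s3-b->s3; s3-c->s3; s4-a->s5; s4-b->s4; s4-c->s4; s5-a->s5; s5-b->s5; s5-c->s5

Only the number of `a`s matters, and only up to 5. Make a chain s0 → s1 → s2 → s3 → s4 → s5 advanced by each `a` (with s5 absorbing); every other symbol self-loops. The accepting set is {s4, s5}.
6 states suffice.
        a   b   c  
>  s0   s1  s0  s0 
   s1   s2  s1  s1 
   s2   s3  s2  s2 
   s3   s4  s3  s3 
 * s4   s5  s4  s4 
 * s5   s5  s5  s5 
(> = start, * = accepting)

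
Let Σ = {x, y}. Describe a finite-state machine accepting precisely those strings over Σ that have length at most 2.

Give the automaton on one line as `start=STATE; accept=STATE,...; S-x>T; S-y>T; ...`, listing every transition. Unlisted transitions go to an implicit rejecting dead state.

start=A; accept=A,B,C; A-x>B; A-y>B; B-x>C; B-y>C; C-x>D; C-y>D; D-x>D; D-y>D

We only need to distinguish lengths 0, 1, …, 2, and '>2'. Chain A → B → C → D on every symbol, with D looping. Accepting states: {A, B, C}.
       x  y 
>* A   B  B 
 * B   C  C 
 * C   D  D 
   D   D  D 
(> = start, * = accepting)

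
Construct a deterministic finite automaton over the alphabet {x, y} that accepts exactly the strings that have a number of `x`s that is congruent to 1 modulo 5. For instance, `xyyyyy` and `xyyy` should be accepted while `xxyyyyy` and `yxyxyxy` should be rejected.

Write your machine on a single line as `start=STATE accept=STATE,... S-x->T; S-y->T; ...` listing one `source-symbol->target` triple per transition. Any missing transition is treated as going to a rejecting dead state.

start=A; accept=B; A-x->B; A-y->A; B-x->C; B-y->B; C-x->D; C-y->C; D-x->E; D-y->D; E-x->A; E-y->E

The only thing that matters is how many `x`s have appeared, reduced mod 5. Use one state per residue: A for 0, …, E for 4. Reading `x` moves to the next residue; anything else stays put. B is accepting.
With 5 states:
       x  y 
>  A   B  A 
 * B   C  B 
   C   D  C 
   D   E  D 
   E   A  E 
(> = start, * = accepting)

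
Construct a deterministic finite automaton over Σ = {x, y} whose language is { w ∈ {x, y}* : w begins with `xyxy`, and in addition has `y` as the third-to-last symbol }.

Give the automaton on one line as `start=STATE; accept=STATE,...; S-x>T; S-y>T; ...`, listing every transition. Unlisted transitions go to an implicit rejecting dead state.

Build one automaton per condition and run them in lockstep. The first has 6 states tracking whether the input so far still matches the prefix `xyxy`; the second has 15 states tracking the last 3 symbols read. A product state is a pair (one from each), accepting exactly when both do. After merging equivalent states the machine shrinks.
A 13-state machine:
       x  y 
>  A   B  C 
   B   C  D 
   C   C  C 
   D   E  C 
   E   C  F 
 * F   G  H 
   G   I  F 
   H   J  K 
 * I   L  M 
 * J   I  F 
 * K   J  K 
   L   L  M 
   M   G  H 
(> = start, * = accepting)

start=A; accept=F,I,J,K; A-x>B; A-y>C; B-x>C; B-y>D; C-x>C; C-y>C; D-x>E; D-y>C; E-x>C; E-y>F; F-x>G; F-y>H; G-x>I; G-y>F; H-x>J; H-y>K; I-x>L; I-y>M; J-x>I; J-y>F; K-x>J; K-y>K; L-x>L; L-y>M; M-x>G; M-y>H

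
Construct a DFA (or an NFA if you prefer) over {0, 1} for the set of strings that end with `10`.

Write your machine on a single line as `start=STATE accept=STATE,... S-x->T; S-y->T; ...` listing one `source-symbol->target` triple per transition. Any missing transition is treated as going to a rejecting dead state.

start=S0; accept=S2; S0-0->S0; S0-1->S1; S1-0->S2; S1-1->S1; S2-0->S0; S2-1->S1

Let each state record the length of the longest suffix of the input read so far that is also a prefix of `10`. S1 means the last symbol is `1`; S2 means the last 2 symbols are `10`. Accept only at S2, where the string currently ends in `10`.
With 3 states:
        0   1  
>  S0   S0  S1 
   S1   S2  S1 
 * S2   S0  S1 
(> = start, * = accepting)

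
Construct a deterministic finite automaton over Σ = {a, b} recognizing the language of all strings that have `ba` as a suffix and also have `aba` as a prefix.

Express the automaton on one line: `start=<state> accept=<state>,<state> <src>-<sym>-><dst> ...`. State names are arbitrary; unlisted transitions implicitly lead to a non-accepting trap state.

start=s0 accept=s6 s0-a->s1 s0-b->s2 s1-a->s3 s1-b->s4 s2-a->s5 s2-b->s2 s3-a->s3 s3-b->s2 s4-a->s6 s4-b->s2 s5-a->s3 s5-b->s2 s6-a->s7 s6-b->s8 s7-a->s7 s7-b->s8 s8-a->s6 s8-b->s8

Build one automaton per condition and run them in lockstep. The first has 3 states tracking how much of the suffix `ba` has currently been matched; the second has 5 states tracking whether the input so far still matches the prefix `aba`. A product state is a pair (one from each), accepting exactly when both do.
A 9-state machine:
        a   b  
>  s0   s1  s2 
   s1   s3  s4 
   s2   s5  s2 
   s3   s3  s2 
   s4   s6  s2 
   s5   s3  s2 
 * s6   s7  s8 
   s7   s7  s8 
   s8   s6  s8 
(> = start, * = accepting)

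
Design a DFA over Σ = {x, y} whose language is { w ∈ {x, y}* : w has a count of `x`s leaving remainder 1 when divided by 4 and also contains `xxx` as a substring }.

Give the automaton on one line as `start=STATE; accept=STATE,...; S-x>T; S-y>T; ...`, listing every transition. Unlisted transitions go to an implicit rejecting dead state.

Build one automaton per condition and run them in lockstep. The first has 4 states tracking the count of `x`s modulo 4; the second has 4 states tracking whether and how much of `xxx` has been seen. A product state is a pair (one from each), accepting exactly when both do.
A 16-state machine:
          x    y  
>  S0     S1   S0 
   S1     S2   S3 
   S2     S4   S5 
   S3     S6   S3 
   S4     S7   S4 
   S5     S8   S5 
   S6     S9   S5 
   S7    S10   S7 
   S8    S11  S12 
   S9     S7  S12 
 * S10   S13  S10 
   S11   S10   S0 
   S12   S14  S12 
   S13    S4  S13 
   S14   S15   S0 
   S15   S13   S3 
(> = start, * = accepting)

start=S0; accept=S10; S0-x>S1; S0-y>S0; S1-x>S2; S1-y>S3; S2-x>S4; S2-y>S5; S3-x>S6; S3-y>S3; S4-x>S7; S4-y>S4; S5-x>S8; S5-y>S5; S6-x>S9; S6-y>S5; S7-x>S10; S7-y>S7; S8-x>S11; S8-y>S12; S9-x>S7; S9-y>S12; S10-x>S13; S10-y>S10; S11-x>S10; S11-y>S0; S12-x>S14; S12-y>S12; S13-x>S4; S13-y>S13; S14-x>S15; S14-y>S0; S15-x>S13; S15-y>S3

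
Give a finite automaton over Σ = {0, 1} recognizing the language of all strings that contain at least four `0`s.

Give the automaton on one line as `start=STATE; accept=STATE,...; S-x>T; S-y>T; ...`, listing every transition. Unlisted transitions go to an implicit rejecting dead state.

start=s0; accept=s4,s5; s0-0>s1; s0-1>s0; s1-0>s2; s1-1>s1; s2-0>s3; s2-1>s2; s3-0>s4; s3-1>s3; s4-0>s5; s4-1>s4; s5-0>s5; s5-1>s5

Count `0`s, saturating at 5: states s0 through s4 mean 0 through 4 `0`s seen; s5 means more than 4. Each `0` increments (capped at s5); other symbols loop. Accept from {s4, s5}.
6 states suffice.
        0   1  
>  s0   s1  s0 
   s1   s2  s1 
   s2   s3  s2 
   s3   s4  s3 
 * s4   s5  s4 
 * s5   s5  s5 
(> = start, * = accepting)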